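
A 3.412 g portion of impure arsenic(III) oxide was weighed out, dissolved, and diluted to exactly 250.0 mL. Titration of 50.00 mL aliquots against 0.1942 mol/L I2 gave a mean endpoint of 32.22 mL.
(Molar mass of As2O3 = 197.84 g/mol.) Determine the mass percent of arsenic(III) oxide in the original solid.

90.70 %

As2O3 + 2 I2 + 2 H2O → As2O5 + 4 HI
n(I2) per titration = 0.03222 × 0.1942 = 6.257 × 10^-3 mol
From the 1:2 ratio, n(As2O3) in each aliquot = 1/2 × 6.257 × 10^-3 = 3.129 × 10^-3 mol
n(As2O3) in the whole flask = 3.129 × 10^-3 × 250.0/50.00 = 0.01564 mol
mass of As2O3 = 0.01564 × 197.84 = 3.095 g
% As2O3 = 3.095 / 3.412 × 100 = 90.70 %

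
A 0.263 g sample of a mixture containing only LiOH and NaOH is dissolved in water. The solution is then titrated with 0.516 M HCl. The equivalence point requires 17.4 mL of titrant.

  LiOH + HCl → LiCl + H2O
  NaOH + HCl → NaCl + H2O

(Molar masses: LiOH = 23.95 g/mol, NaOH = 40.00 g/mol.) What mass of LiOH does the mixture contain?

n(HCl) = 0.0174 × 0.516 = 8.98 × 10^-3 mol
Let x = n(LiOH), y = n(NaOH).
Titrant: 1x + 1y = 8.98 × 10^-3;  mass: 23.95x + 40.00y = 0.263
Solving, x = 5.99 × 10^-3 mol, y = 2.99 × 10^-3 mol
mass of LiOH = 5.99 × 10^-3 × 23.95 = 0.143 g

0.143 g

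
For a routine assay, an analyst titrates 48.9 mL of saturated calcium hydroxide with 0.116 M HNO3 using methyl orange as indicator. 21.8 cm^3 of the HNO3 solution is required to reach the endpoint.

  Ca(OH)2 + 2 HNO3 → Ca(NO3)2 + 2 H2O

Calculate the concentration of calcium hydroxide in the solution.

n(HNO3) = 0.0218 L × 0.116 mol/L = 2.53 × 10^-3 mol
From the 1:2 mole ratio, n(Ca(OH)2) = 1/2 × 2.53 × 10^-3 = 1.26 × 10^-3 mol
[Ca(OH)2] = 1.26 × 10^-3 mol / 0.0489 L = 0.0259 mol/L

0.0259 M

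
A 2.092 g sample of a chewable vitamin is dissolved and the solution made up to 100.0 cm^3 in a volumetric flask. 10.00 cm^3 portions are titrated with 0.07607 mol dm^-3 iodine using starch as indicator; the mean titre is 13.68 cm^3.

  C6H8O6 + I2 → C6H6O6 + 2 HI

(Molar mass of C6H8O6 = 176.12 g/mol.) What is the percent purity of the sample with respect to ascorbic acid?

87.61 %

n(I2) per titration = 0.01368 × 0.07607 = 1.041 × 10^-3 mol
n(C6H8O6) in each aliquot = 1.041 × 10^-3 mol (1:1 ratio)
n(C6H8O6) in the whole flask = 1.041 × 10^-3 × 100.0/10.00 = 0.01041 mol
mass of C6H8O6 = 0.01041 × 176.12 = 1.833 g
% C6H8O6 = 1.833 / 2.092 × 100 = 87.61 %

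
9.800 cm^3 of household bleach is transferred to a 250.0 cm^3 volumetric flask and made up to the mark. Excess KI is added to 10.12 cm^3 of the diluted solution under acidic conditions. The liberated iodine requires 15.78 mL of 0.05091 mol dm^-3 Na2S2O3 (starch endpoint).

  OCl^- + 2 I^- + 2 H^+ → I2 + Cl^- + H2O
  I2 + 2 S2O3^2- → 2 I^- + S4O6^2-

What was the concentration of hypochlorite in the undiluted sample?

1.013 mol/L

n(S2O3^2-) = 0.01578 × 0.05091 = 8.034 × 10^-4 mol
n(I2) = n(S2O3^2-)/2 = 4.017 × 10^-4 mol
n(OCl^-) in the aliquot = 4.017 × 10^-4 mol (1:1 ratio)
[OCl^-]_dilute = 4.017 × 10^-4 / 0.01012 = 0.03969 mol/L
[OCl^-]_original = 0.03969 × 250.0/9.800 = 1.013 mol/L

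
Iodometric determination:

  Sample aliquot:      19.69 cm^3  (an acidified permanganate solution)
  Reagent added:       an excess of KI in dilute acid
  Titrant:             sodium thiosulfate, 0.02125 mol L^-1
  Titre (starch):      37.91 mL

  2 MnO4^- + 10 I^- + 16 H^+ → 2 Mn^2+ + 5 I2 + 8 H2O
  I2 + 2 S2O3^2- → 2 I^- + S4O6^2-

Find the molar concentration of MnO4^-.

0.008183 mol/L

n(S2O3^2-) = 0.03791 × 0.02125 = 8.056 × 10^-4 mol
n(I2) = n(S2O3^2-)/2 = 4.028 × 10^-4 mol
From the 2:5 ratio, n(MnO4^-) in the aliquot = 2/5 × 4.028 × 10^-4 = 1.611 × 10^-4 mol
[MnO4^-] = 1.611 × 10^-4 / 0.01969 = 0.008183 mol/L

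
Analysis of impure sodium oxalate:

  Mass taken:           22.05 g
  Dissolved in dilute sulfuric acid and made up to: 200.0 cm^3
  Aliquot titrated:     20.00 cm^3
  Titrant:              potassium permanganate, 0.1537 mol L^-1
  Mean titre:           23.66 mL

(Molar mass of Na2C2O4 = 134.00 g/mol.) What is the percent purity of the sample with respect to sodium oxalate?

2 MnO4^- + 5 C2O4^2- + 16 H^+ → 2 Mn^2+ + 10 CO2 + 8 H2O
n(KMnO4) per titration = 0.02366 × 0.1537 = 3.637 × 10^-3 mol
From the 5:2 ratio, n(Na2C2O4) in each aliquot = 5/2 × 3.637 × 10^-3 = 9.091 × 10^-3 mol
n(Na2C2O4) in the whole flask = 9.091 × 10^-3 × 200.0/20.00 = 0.09091 mol
mass of Na2C2O4 = 0.09091 × 134.00 = 12.18 g
% Na2C2O4 = 12.18 / 22.05 × 100 = 55.25 %

55.25 %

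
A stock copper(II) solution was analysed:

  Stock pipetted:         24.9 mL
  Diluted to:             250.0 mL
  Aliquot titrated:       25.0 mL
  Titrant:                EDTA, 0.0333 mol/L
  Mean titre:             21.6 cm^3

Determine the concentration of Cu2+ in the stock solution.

0.289 mol/L

Cu^2+ + EDTA^4- → [Cu(EDTA)]^2-
n(EDTA) = 0.0216 × 0.0333 = 7.19 × 10^-4 mol
n(Cu2+) in the aliquot = 7.19 × 10^-4 mol (1:1 ratio)
[Cu2+]_dilute = 7.19 × 10^-4 / 0.0250 = 0.0288 mol/L
Dilution factor = 250.0 / 24.9 = 10.04
[Cu2+]_stock = 0.0288 × 10.04 = 0.289 mol/L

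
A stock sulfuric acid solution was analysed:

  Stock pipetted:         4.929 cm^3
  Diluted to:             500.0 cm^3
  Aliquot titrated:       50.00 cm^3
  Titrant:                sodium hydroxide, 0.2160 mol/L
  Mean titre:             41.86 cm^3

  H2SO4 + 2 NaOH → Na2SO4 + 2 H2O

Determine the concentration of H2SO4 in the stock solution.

n(NaOH) = 0.04186 × 0.2160 = 9.042 × 10^-3 mol
From the 1:2 ratio, n(H2SO4) in the aliquot = 1/2 × 9.042 × 10^-3 = 4.521 × 10^-3 mol
[H2SO4]_dilute = 4.521 × 10^-3 / 0.05000 = 0.09042 mol/L
Dilution factor = 500.0 / 4.929 = 101.4
[H2SO4]_stock = 0.09042 × 101.4 = 9.172 mol/L

9.172 mol/L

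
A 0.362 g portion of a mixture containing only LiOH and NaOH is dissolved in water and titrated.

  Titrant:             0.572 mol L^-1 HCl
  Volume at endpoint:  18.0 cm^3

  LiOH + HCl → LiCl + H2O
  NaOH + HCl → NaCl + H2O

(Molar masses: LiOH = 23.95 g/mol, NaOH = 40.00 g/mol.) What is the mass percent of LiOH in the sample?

20.5 %

n(HCl) = 0.0180 × 0.572 = 0.0103 mol
Let x = n(LiOH), y = n(NaOH).
Titrant: 1x + 1y = 0.0103;  mass: 23.95x + 40.00y = 0.362
Solving, x = 3.11 × 10^-3 mol, y = 7.19 × 10^-3 mol
mass of LiOH = 3.11 × 10^-3 × 23.95 = 0.0744 g
% LiOH = 0.0744 / 0.362 × 100 = 20.5 %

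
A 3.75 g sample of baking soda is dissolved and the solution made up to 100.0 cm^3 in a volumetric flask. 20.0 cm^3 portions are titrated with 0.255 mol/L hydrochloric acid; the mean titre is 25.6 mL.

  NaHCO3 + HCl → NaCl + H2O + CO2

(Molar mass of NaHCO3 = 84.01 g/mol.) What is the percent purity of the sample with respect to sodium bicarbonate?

n(HCl) per titration = 0.0256 × 0.255 = 6.53 × 10^-3 mol
n(NaHCO3) in each aliquot = 6.53 × 10^-3 mol (1:1 ratio)
n(NaHCO3) in the whole flask = 6.53 × 10^-3 × 100.0/20.0 = 0.0326 mol
mass of NaHCO3 = 0.0326 × 84.01 = 2.74 g
% NaHCO3 = 2.74 / 3.75 × 100 = 73.1 %

73.1 %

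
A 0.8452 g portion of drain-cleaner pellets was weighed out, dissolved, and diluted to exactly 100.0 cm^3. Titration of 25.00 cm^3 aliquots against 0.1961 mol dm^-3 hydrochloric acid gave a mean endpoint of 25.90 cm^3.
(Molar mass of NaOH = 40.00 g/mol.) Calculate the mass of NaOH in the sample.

0.8126 g

NaOH + HCl → NaCl + H2O
n(HCl) per titration = 0.02590 × 0.1961 = 5.079 × 10^-3 mol
n(NaOH) in each aliquot = 5.079 × 10^-3 mol (1:1 ratio)
n(NaOH) in the whole flask = 5.079 × 10^-3 × 100.0/25.00 = 0.02032 mol
mass of NaOH = 0.02032 × 40.00 = 0.8126 g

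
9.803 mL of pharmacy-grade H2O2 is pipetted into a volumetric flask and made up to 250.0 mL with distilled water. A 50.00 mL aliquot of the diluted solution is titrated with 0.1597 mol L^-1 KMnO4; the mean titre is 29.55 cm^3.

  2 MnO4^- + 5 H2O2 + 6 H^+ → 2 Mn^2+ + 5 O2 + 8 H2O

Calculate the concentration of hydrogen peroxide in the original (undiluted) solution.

6.017 mol/L

n(KMnO4) = 0.02955 × 0.1597 = 4.719 × 10^-3 mol
From the 5:2 ratio, n(H2O2) in the aliquot = 5/2 × 4.719 × 10^-3 = 0.01180 mol
[H2O2]_dilute = 0.01180 / 0.05000 = 0.2360 mol/L
Dilution factor = 250.0 / 9.803 = 25.50
[H2O2]_stock = 0.2360 × 25.50 = 6.017 mol/L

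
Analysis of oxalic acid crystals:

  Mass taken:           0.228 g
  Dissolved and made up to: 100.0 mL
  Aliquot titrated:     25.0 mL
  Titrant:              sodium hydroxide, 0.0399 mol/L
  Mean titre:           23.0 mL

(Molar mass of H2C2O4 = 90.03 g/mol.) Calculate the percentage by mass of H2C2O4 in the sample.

72.5 %

H2C2O4 + 2 NaOH → Na2C2O4 + 2 H2O
n(NaOH) per titration = 0.0230 × 0.0399 = 9.18 × 10^-4 mol
From the 1:2 ratio, n(H2C2O4) in each aliquot = 1/2 × 9.18 × 10^-4 = 4.59 × 10^-4 mol
n(H2C2O4) in the whole flask = 4.59 × 10^-4 × 100.0/25.0 = 1.84 × 10^-3 mol
mass of H2C2O4 = 1.84 × 10^-3 × 90.03 = 0.165 g
% H2C2O4 = 0.165 / 0.228 × 100 = 72.5 %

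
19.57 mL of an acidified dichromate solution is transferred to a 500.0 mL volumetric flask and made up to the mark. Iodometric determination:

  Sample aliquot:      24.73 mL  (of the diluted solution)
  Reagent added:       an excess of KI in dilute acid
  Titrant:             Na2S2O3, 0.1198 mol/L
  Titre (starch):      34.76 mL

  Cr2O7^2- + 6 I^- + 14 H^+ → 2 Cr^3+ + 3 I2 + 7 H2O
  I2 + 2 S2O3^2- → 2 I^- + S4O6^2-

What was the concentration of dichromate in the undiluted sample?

0.7170 mol/L

n(S2O3^2-) = 0.03476 × 0.1198 = 4.164 × 10^-3 mol
n(I2) = n(S2O3^2-)/2 = 2.082 × 10^-3 mol
From the 1:3 ratio, n(Cr2O7^2-) in the aliquot = 1/3 × 2.082 × 10^-3 = 6.940 × 10^-4 mol
[Cr2O7^2-]_dilute = 6.940 × 10^-4 / 0.02473 = 0.02806 mol/L
[Cr2O7^2-]_original = 0.02806 × 500.0/19.57 = 0.7170 mol/L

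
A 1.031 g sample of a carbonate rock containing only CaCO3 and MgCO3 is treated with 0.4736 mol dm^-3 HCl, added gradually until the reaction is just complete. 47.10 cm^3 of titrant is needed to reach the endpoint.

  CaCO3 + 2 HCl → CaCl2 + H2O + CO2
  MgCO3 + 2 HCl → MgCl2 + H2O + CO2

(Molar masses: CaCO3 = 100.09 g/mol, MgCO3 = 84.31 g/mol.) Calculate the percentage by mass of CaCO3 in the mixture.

n(HCl) = 0.04710 × 0.4736 = 0.02231 mol
Let x = n(CaCO3), y = n(MgCO3).
Titrant: 2x + 2y = 0.02231;  mass: 100.09x + 84.31y = 1.031
Solving, x = 5.746 × 10^-3 mol, y = 5.408 × 10^-3 mol
mass of CaCO3 = 5.746 × 10^-3 × 100.09 = 0.5751 g
% CaCO3 = 0.5751 / 1.031 × 100 = 55.78 %

55.78 %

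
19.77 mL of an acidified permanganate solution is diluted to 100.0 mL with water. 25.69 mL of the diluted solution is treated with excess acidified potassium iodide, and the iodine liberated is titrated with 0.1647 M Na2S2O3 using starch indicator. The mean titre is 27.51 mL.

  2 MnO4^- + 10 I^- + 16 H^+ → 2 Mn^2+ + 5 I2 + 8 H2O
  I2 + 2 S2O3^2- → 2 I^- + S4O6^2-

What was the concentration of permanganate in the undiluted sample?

n(S2O3^2-) = 0.02751 × 0.1647 = 4.531 × 10^-3 mol
n(I2) = n(S2O3^2-)/2 = 2.265 × 10^-3 mol
From the 2:5 ratio, n(MnO4^-) in the aliquot = 2/5 × 2.265 × 10^-3 = 9.062 × 10^-4 mol
[MnO4^-]_dilute = 9.062 × 10^-4 / 0.02569 = 0.03527 mol/L
[MnO4^-]_original = 0.03527 × 100.0/19.77 = 0.1784 mol/L

0.1784 M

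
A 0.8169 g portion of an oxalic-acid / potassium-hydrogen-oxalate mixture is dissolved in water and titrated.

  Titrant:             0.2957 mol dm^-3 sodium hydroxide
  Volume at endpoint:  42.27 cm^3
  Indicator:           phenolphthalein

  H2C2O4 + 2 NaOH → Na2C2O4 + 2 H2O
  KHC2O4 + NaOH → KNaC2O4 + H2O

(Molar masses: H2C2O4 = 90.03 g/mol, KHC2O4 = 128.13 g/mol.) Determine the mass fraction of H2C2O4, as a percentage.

n(NaOH) = 0.04227 × 0.2957 = 0.01250 mol
Let x = n(H2C2O4), y = n(KHC2O4).
Titrant: 2x + 1y = 0.01250;  mass: 90.03x + 128.13y = 0.8169
Solving, x = 4.720 × 10^-3 mol, y = 3.059 × 10^-3 mol
mass of H2C2O4 = 4.720 × 10^-3 × 90.03 = 0.4250 g
% H2C2O4 = 0.4250 / 0.8169 × 100 = 52.02 %

52.02 %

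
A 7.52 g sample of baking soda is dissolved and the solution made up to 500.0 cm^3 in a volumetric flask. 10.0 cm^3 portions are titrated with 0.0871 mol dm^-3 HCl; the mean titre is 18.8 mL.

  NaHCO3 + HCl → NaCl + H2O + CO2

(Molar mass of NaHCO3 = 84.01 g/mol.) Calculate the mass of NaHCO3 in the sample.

n(HCl) per titration = 0.0188 × 0.0871 = 1.64 × 10^-3 mol
n(NaHCO3) in each aliquot = 1.64 × 10^-3 mol (1:1 ratio)
n(NaHCO3) in the whole flask = 1.64 × 10^-3 × 500.0/10.0 = 0.0819 mol
mass of NaHCO3 = 0.0819 × 84.01 = 6.88 g

6.88 g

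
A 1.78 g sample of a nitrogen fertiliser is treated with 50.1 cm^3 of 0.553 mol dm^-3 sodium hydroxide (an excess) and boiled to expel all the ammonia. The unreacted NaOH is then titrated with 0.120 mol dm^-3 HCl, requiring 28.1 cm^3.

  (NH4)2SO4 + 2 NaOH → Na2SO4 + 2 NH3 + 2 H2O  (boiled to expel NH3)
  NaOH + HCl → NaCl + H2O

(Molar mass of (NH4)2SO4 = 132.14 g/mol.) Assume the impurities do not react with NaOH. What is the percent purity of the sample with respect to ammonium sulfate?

n(NaOH) added = 0.0501 × 0.553 = 0.0277 mol
n(HCl) used in back-titration = 0.0281 × 0.120 = 3.37 × 10^-3 mol
n(NaOH) left over = 3.37 × 10^-3 mol (1:1 ratio)
n(NaOH) consumed by analyte = 0.0277 − 3.37 × 10^-3 = 0.0243 mol
From the 1:2 ratio, n((NH4)2SO4) = 1/2 × 0.0243 = 0.0122 mol
mass of (NH4)2SO4 = 0.0122 × 132.14 = 1.61 g
% (NH4)2SO4 = 1.61 / 1.78 × 100 = 90.3 %

90.3 %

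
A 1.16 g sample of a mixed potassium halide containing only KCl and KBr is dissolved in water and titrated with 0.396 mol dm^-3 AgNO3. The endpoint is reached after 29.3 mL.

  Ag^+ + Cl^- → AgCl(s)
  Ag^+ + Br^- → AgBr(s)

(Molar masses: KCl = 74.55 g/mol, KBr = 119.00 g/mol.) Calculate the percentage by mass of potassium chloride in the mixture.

31.9 %

n(AgNO3) = 0.0293 × 0.396 = 0.0116 mol
Let x = n(KCl), y = n(KBr).
Titrant: 1x + 1y = 0.0116;  mass: 74.55x + 119.00y = 1.16
Solving, x = 4.97 × 10^-3 mol, y = 6.64 × 10^-3 mol
mass of KCl = 4.97 × 10^-3 × 74.55 = 0.370 g
% KCl = 0.370 / 1.16 × 100 = 31.9 %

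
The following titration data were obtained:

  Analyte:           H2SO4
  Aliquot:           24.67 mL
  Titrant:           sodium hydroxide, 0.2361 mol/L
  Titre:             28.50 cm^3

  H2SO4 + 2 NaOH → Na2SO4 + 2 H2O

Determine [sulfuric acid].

0.1364 mol/L

n(NaOH) = 0.02850 L × 0.2361 mol/L = 6.729 × 10^-3 mol
From the 1:2 mole ratio, n(H2SO4) = 1/2 × 6.729 × 10^-3 = 3.364 × 10^-3 mol
[H2SO4] = 3.364 × 10^-3 mol / 0.02467 L = 0.1364 mol/L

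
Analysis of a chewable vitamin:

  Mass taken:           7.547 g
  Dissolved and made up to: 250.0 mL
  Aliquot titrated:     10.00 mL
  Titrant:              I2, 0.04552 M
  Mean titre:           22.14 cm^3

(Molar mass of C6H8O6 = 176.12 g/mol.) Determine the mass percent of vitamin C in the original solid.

58.80 %

C6H8O6 + I2 → C6H6O6 + 2 HI
n(I2) per titration = 0.02214 × 0.04552 = 1.008 × 10^-3 mol
n(C6H8O6) in each aliquot = 1.008 × 10^-3 mol (1:1 ratio)
n(C6H8O6) in the whole flask = 1.008 × 10^-3 × 250.0/10.00 = 0.02520 mol
mass of C6H8O6 = 0.02520 × 176.12 = 4.437 g
% C6H8O6 = 4.437 / 7.547 × 100 = 58.80 %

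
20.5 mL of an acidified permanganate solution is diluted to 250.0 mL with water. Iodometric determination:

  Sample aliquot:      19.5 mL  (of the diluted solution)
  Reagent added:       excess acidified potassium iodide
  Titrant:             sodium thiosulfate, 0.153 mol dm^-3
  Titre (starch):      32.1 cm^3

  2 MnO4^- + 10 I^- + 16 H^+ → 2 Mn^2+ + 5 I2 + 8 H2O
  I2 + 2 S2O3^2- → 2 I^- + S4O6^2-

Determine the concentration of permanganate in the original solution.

n(S2O3^2-) = 0.0321 × 0.153 = 4.91 × 10^-3 mol
n(I2) = n(S2O3^2-)/2 = 2.46 × 10^-3 mol
From the 2:5 ratio, n(MnO4^-) in the aliquot = 2/5 × 2.46 × 10^-3 = 9.82 × 10^-4 mol
[MnO4^-]_dilute = 9.82 × 10^-4 / 0.0195 = 0.0504 mol/L
[MnO4^-]_original = 0.0504 × 250.0/20.5 = 0.614 mol/L

0.614 mol/L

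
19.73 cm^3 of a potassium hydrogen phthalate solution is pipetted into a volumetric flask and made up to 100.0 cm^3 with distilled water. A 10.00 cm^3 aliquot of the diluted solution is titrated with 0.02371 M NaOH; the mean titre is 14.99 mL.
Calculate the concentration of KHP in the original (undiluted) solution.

KHC8H4O4 + NaOH → KNaC8H4O4 + H2O
n(NaOH) = 0.01499 × 0.02371 = 3.554 × 10^-4 mol
n(KHC8H4O4) in the aliquot = 3.554 × 10^-4 mol (1:1 ratio)
[KHC8H4O4]_dilute = 3.554 × 10^-4 / 0.01000 = 0.03554 mol/L
Dilution factor = 100.0 / 19.73 = 5.068
[KHC8H4O4]_stock = 0.03554 × 5.068 = 0.1801 mol/L

0.1801 M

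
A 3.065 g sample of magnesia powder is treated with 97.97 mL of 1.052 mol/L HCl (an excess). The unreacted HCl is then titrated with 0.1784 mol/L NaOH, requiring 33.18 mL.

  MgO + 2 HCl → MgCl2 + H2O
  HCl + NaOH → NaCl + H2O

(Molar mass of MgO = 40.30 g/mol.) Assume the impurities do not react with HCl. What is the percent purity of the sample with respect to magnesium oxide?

n(HCl) added = 0.09797 × 1.052 = 0.1031 mol
n(NaOH) used in back-titration = 0.03318 × 0.1784 = 5.919 × 10^-3 mol
n(HCl) left over = 5.919 × 10^-3 mol (1:1 ratio)
n(HCl) consumed by analyte = 0.1031 − 5.919 × 10^-3 = 0.09715 mol
From the 1:2 ratio, n(MgO) = 1/2 × 0.09715 = 0.04857 mol
mass of MgO = 0.04857 × 40.30 = 1.957 g
% MgO = 1.957 / 3.065 × 100 = 63.87 %

63.87 %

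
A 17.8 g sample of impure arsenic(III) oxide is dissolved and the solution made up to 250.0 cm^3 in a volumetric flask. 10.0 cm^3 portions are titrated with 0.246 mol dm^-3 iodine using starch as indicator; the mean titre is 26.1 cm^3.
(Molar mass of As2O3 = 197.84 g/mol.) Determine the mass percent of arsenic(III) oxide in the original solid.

As2O3 + 2 I2 + 2 H2O → As2O5 + 4 HI
n(I2) per titration = 0.0261 × 0.246 = 6.42 × 10^-3 mol
From the 1:2 ratio, n(As2O3) in each aliquot = 1/2 × 6.42 × 10^-3 = 3.21 × 10^-3 mol
n(As2O3) in the whole flask = 3.21 × 10^-3 × 250.0/10.0 = 0.0803 mol
mass of As2O3 = 0.0803 × 197.84 = 15.9 g
% As2O3 = 15.9 / 17.8 × 100 = 89.2 %

89.2 %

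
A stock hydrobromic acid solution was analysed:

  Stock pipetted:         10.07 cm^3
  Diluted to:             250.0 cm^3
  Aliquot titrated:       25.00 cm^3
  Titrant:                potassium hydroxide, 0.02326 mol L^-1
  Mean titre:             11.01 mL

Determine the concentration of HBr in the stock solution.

HBr + KOH → KBr + H2O
n(KOH) = 0.01101 × 0.02326 = 2.561 × 10^-4 mol
n(HBr) in the aliquot = 2.561 × 10^-4 mol (1:1 ratio)
[HBr]_dilute = 2.561 × 10^-4 / 0.02500 = 0.01024 mol/L
Dilution factor = 250.0 / 10.07 = 24.83
[HBr]_stock = 0.01024 × 24.83 = 0.2543 mol/L

0.2543 mol/L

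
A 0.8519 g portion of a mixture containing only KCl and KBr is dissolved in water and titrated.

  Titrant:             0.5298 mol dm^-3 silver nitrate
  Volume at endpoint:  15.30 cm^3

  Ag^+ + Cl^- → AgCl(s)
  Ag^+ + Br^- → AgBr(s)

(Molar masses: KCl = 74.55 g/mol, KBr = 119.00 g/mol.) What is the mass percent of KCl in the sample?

n(AgNO3) = 0.01530 × 0.5298 = 8.106 × 10^-3 mol
Let x = n(KCl), y = n(KBr).
Titrant: 1x + 1y = 8.106 × 10^-3;  mass: 74.55x + 119.00y = 0.8519
Solving, x = 2.536 × 10^-3 mol, y = 5.570 × 10^-3 mol
mass of KCl = 2.536 × 10^-3 × 74.55 = 0.1890 g
% KCl = 0.1890 / 0.8519 × 100 = 22.19 %

22.19 %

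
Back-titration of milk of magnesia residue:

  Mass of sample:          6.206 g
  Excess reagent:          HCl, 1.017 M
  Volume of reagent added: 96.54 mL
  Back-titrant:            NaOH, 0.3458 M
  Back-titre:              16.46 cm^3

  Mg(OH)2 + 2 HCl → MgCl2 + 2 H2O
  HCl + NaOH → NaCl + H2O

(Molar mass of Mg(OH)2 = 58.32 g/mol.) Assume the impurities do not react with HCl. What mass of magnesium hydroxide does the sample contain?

n(HCl) added = 0.09654 × 1.017 = 0.09818 mol
n(NaOH) used in back-titration = 0.01646 × 0.3458 = 5.692 × 10^-3 mol
n(HCl) left over = 5.692 × 10^-3 mol (1:1 ratio)
n(HCl) consumed by analyte = 0.09818 − 5.692 × 10^-3 = 0.09249 mol
From the 1:2 ratio, n(Mg(OH)2) = 1/2 × 0.09249 = 0.04624 mol
mass of Mg(OH)2 = 0.04624 × 58.32 = 2.697 g

2.697 g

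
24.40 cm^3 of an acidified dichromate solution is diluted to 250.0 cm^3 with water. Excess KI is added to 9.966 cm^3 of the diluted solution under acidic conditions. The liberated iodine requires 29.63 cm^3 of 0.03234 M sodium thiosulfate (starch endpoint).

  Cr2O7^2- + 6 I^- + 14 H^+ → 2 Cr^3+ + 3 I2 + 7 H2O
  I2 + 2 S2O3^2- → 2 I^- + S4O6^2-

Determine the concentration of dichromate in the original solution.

0.1642 M

n(S2O3^2-) = 0.02963 × 0.03234 = 9.582 × 10^-4 mol
n(I2) = n(S2O3^2-)/2 = 4.791 × 10^-4 mol
From the 1:3 ratio, n(Cr2O7^2-) in the aliquot = 1/3 × 4.791 × 10^-4 = 1.597 × 10^-4 mol
[Cr2O7^2-]_dilute = 1.597 × 10^-4 / 0.009966 = 0.01603 mol/L
[Cr2O7^2-]_original = 0.01603 × 250.0/24.40 = 0.1642 mol/L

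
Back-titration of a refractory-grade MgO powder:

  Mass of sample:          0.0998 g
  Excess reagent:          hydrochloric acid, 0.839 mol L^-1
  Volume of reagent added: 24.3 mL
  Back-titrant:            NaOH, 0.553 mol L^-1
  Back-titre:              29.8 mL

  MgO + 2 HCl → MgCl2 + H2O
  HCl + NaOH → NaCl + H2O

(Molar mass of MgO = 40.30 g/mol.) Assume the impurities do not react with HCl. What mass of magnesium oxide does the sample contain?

0.0788 g

n(HCl) added = 0.0243 × 0.839 = 0.0204 mol
n(NaOH) used in back-titration = 0.0298 × 0.553 = 0.0165 mol
n(HCl) left over = 0.0165 mol (1:1 ratio)
n(HCl) consumed by analyte = 0.0204 − 0.0165 = 3.91 × 10^-3 mol
From the 1:2 ratio, n(MgO) = 1/2 × 3.91 × 10^-3 = 1.95 × 10^-3 mol
mass of MgO = 1.95 × 10^-3 × 40.30 = 0.0788 g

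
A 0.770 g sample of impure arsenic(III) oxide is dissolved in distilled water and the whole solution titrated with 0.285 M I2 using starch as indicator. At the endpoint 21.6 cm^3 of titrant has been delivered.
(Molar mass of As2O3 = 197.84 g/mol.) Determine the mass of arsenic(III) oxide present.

0.609 g

As2O3 + 2 I2 + 2 H2O → As2O5 + 4 HI
n(I2) = 0.0216 L × 0.285 mol/L = 6.16 × 10^-3 mol
From the 1:2 ratio, n(As2O3) = 1/2 × 6.16 × 10^-3 = 3.08 × 10^-3 mol
mass of As2O3 = 3.08 × 10^-3 × 197.84 g/mol = 0.609 g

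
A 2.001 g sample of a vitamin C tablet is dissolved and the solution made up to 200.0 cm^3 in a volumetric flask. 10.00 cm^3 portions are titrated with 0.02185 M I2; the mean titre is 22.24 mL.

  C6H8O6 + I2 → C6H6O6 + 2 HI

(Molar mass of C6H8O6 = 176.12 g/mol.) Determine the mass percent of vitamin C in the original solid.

n(I2) per titration = 0.02224 × 0.02185 = 4.859 × 10^-4 mol
n(C6H8O6) in each aliquot = 4.859 × 10^-4 mol (1:1 ratio)
n(C6H8O6) in the whole flask = 4.859 × 10^-4 × 200.0/10.00 = 9.719 × 10^-3 mol
mass of C6H8O6 = 9.719 × 10^-3 × 176.12 = 1.712 g
% C6H8O6 = 1.712 / 2.001 × 100 = 85.54 %

85.54 %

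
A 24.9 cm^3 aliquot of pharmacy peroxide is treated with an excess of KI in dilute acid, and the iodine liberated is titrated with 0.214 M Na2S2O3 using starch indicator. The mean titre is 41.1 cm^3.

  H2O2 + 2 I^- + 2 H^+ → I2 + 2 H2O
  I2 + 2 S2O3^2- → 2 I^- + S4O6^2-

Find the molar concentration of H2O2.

0.177 M

n(S2O3^2-) = 0.0411 × 0.214 = 8.80 × 10^-3 mol
n(I2) = n(S2O3^2-)/2 = 4.40 × 10^-3 mol
n(H2O2) in the aliquot = 4.40 × 10^-3 mol (1:1 ratio)
[H2O2] = 4.40 × 10^-3 / 0.0249 = 0.177 mol/L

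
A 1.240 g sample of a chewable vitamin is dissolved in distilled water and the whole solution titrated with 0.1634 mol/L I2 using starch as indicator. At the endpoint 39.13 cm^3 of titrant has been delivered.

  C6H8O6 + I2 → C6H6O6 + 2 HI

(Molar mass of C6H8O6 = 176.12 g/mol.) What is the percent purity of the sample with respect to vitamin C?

n(I2) = 0.03913 L × 0.1634 mol/L = 6.394 × 10^-3 mol
n(C6H8O6) = 6.394 × 10^-3 mol (1:1 ratio)
mass of C6H8O6 = 6.394 × 10^-3 × 176.12 g/mol = 1.126 g
% C6H8O6 = 1.126 / 1.240 × 100 = 90.81 %

90.81 %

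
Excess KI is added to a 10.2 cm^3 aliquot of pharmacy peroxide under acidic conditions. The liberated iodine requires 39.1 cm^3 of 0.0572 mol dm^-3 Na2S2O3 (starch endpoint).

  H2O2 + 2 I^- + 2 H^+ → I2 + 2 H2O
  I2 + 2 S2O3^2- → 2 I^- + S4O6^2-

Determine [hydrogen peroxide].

n(S2O3^2-) = 0.0391 × 0.0572 = 2.24 × 10^-3 mol
n(I2) = n(S2O3^2-)/2 = 1.12 × 10^-3 mol
n(H2O2) in the aliquot = 1.12 × 10^-3 mol (1:1 ratio)
[H2O2] = 1.12 × 10^-3 / 0.0102 = 0.110 mol/L

0.110 mol/L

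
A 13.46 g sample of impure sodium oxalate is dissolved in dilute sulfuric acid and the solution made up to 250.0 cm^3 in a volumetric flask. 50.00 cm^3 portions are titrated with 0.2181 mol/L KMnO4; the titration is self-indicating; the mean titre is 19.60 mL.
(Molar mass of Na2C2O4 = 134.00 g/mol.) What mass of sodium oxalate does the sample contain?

7.160 g

2 MnO4^- + 5 C2O4^2- + 16 H^+ → 2 Mn^2+ + 10 CO2 + 8 H2O
n(KMnO4) per titration = 0.01960 × 0.2181 = 4.275 × 10^-3 mol
From the 5:2 ratio, n(Na2C2O4) in each aliquot = 5/2 × 4.275 × 10^-3 = 0.01069 mol
n(Na2C2O4) in the whole flask = 0.01069 × 250.0/50.00 = 0.05343 mol
mass of Na2C2O4 = 0.05343 × 134.00 = 7.160 g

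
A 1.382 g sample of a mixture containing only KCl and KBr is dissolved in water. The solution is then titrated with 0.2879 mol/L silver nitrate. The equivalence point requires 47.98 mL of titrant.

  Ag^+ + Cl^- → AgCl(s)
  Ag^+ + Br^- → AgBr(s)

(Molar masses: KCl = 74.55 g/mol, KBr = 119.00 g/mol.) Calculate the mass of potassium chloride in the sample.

n(AgNO3) = 0.04798 × 0.2879 = 0.01381 mol
Let x = n(KCl), y = n(KBr).
Titrant: 1x + 1y = 0.01381;  mass: 74.55x + 119.00y = 1.382
Solving, x = 5.890 × 10^-3 mol, y = 7.924 × 10^-3 mol
mass of KCl = 5.890 × 10^-3 × 74.55 = 0.4391 g

0.4391 g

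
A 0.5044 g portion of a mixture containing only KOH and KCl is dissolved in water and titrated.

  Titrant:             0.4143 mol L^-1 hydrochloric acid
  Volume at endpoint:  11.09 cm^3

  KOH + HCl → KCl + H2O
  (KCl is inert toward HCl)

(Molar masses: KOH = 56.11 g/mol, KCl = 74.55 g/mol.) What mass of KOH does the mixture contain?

0.2578 g

n(HCl) = 0.01109 × 0.4143 = 4.595 × 10^-3 mol
Let x = n(KOH), y = n(KCl).
Titrant: 1x = 4.595 × 10^-3;  mass: 56.11x + 74.55y = 0.5044
Solving, x = 4.595 × 10^-3 mol, y = 3.308 × 10^-3 mol
mass of KOH = 4.595 × 10^-3 × 56.11 = 0.2578 g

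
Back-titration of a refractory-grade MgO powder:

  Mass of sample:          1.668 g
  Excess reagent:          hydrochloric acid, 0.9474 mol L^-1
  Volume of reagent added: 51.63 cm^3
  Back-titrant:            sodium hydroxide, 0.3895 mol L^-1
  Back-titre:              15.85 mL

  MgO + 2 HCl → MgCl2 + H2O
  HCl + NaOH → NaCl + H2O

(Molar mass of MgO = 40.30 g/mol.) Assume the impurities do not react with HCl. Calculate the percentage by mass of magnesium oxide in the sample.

n(HCl) added = 0.05163 × 0.9474 = 0.04891 mol
n(NaOH) used in back-titration = 0.01585 × 0.3895 = 6.174 × 10^-3 mol
n(HCl) left over = 6.174 × 10^-3 mol (1:1 ratio)
n(HCl) consumed by analyte = 0.04891 − 6.174 × 10^-3 = 0.04274 mol
From the 1:2 ratio, n(MgO) = 1/2 × 0.04274 = 0.02137 mol
mass of MgO = 0.02137 × 40.30 = 0.8612 g
% MgO = 0.8612 / 1.668 × 100 = 51.63 %

51.63 %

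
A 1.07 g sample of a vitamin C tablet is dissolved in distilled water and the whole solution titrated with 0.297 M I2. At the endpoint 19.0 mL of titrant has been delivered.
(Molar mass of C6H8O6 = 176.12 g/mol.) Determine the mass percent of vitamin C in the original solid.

C6H8O6 + I2 → C6H6O6 + 2 HI
n(I2) = 0.0190 L × 0.297 mol/L = 5.64 × 10^-3 mol
n(C6H8O6) = 5.64 × 10^-3 mol (1:1 ratio)
mass of C6H8O6 = 5.64 × 10^-3 × 176.12 g/mol = 0.994 g
% C6H8O6 = 0.994 / 1.07 × 100 = 92.9 %

92.9 %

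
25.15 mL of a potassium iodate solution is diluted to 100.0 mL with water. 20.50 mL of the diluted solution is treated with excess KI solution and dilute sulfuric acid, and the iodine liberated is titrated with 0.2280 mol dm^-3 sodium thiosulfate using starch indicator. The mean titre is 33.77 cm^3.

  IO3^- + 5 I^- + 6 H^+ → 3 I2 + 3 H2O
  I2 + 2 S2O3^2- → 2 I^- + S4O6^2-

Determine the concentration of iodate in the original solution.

n(S2O3^2-) = 0.03377 × 0.2280 = 7.700 × 10^-3 mol
n(I2) = n(S2O3^2-)/2 = 3.850 × 10^-3 mol
From the 1:3 ratio, n(IO3^-) in the aliquot = 1/3 × 3.850 × 10^-3 = 1.283 × 10^-3 mol
[IO3^-]_dilute = 1.283 × 10^-3 / 0.02050 = 0.06260 mol/L
[IO3^-]_original = 0.06260 × 100.0/25.15 = 0.2489 mol/L

0.2489 mol/L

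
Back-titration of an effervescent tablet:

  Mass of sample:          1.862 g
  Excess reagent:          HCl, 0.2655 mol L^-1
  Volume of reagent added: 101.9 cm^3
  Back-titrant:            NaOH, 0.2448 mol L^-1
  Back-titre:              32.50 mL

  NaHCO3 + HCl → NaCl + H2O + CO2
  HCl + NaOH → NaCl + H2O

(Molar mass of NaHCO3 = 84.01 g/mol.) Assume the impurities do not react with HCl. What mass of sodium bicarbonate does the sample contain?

n(HCl) added = 0.1019 × 0.2655 = 0.02705 mol
n(NaOH) used in back-titration = 0.03250 × 0.2448 = 7.956 × 10^-3 mol
n(HCl) left over = 7.956 × 10^-3 mol (1:1 ratio)
n(HCl) consumed by analyte = 0.02705 − 7.956 × 10^-3 = 0.01910 mol
n(NaHCO3) = 0.01910 mol (1:1 ratio)
mass of NaHCO3 = 0.01910 × 84.01 = 1.604 g

1.604 g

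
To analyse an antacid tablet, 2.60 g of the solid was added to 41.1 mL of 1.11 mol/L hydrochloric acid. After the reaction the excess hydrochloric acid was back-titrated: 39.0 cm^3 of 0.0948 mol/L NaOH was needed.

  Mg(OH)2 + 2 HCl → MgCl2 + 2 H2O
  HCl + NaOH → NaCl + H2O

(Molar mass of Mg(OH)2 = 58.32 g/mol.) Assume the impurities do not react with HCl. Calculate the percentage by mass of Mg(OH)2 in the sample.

n(HCl) added = 0.0411 × 1.11 = 0.0456 mol
n(NaOH) used in back-titration = 0.0390 × 0.0948 = 3.70 × 10^-3 mol
n(HCl) left over = 3.70 × 10^-3 mol (1:1 ratio)
n(HCl) consumed by analyte = 0.0456 − 3.70 × 10^-3 = 0.0419 mol
From the 1:2 ratio, n(Mg(OH)2) = 1/2 × 0.0419 = 0.0210 mol
mass of Mg(OH)2 = 0.0210 × 58.32 = 1.22 g
% Mg(OH)2 = 1.22 / 2.60 × 100 = 47.0 %

47.0 %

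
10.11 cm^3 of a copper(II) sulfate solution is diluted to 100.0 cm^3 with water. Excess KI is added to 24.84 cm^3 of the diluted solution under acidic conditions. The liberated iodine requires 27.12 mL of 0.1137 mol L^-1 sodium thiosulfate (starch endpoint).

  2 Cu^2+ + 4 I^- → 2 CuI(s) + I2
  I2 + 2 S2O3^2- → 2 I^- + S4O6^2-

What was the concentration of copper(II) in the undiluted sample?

n(S2O3^2-) = 0.02712 × 0.1137 = 3.084 × 10^-3 mol
n(I2) = n(S2O3^2-)/2 = 1.542 × 10^-3 mol
From the 2:1 ratio, n(Cu2+) in the aliquot = 2/1 × 1.542 × 10^-3 = 3.084 × 10^-3 mol
[Cu2+]_dilute = 3.084 × 10^-3 / 0.02484 = 0.1241 mol/L
[Cu2+]_original = 0.1241 × 100.0/10.11 = 1.228 mol/L

1.228 mol/L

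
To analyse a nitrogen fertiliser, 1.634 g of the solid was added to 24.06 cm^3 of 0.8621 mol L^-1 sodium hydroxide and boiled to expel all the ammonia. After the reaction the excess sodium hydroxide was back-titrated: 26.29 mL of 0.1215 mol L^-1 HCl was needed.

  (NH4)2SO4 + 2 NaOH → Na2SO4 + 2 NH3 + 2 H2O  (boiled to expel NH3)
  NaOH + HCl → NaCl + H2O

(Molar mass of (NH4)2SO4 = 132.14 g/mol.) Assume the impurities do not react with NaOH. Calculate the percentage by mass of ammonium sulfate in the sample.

n(NaOH) added = 0.02406 × 0.8621 = 0.02074 mol
n(HCl) used in back-titration = 0.02629 × 0.1215 = 3.194 × 10^-3 mol
n(NaOH) left over = 3.194 × 10^-3 mol (1:1 ratio)
n(NaOH) consumed by analyte = 0.02074 − 3.194 × 10^-3 = 0.01755 mol
From the 1:2 ratio, n((NH4)2SO4) = 1/2 × 0.01755 = 8.774 × 10^-3 mol
mass of (NH4)2SO4 = 8.774 × 10^-3 × 132.14 = 1.159 g
% (NH4)2SO4 = 1.159 / 1.634 × 100 = 70.95 %

70.95 %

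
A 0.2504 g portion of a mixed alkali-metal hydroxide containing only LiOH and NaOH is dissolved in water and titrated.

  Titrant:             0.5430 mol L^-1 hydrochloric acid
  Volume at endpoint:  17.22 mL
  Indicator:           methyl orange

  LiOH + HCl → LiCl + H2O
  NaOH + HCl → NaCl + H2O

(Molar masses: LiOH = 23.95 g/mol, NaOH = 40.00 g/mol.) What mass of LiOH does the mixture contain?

n(HCl) = 0.01722 × 0.5430 = 9.350 × 10^-3 mol
Let x = n(LiOH), y = n(NaOH).
Titrant: 1x + 1y = 9.350 × 10^-3;  mass: 23.95x + 40.00y = 0.2504
Solving, x = 7.702 × 10^-3 mol, y = 1.648 × 10^-3 mol
mass of LiOH = 7.702 × 10^-3 × 23.95 = 0.1845 g

0.1845 g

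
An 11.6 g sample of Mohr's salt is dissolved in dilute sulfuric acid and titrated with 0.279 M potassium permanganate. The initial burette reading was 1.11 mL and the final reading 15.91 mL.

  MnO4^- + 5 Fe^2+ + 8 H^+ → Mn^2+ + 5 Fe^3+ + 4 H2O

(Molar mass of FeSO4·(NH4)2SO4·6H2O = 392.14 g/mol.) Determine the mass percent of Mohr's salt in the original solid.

n(KMnO4) = 0.0148 L × 0.279 mol/L = 4.13 × 10^-3 mol
From the 5:1 ratio, n(FeSO4·(NH4)2SO4·6H2O) = 5/1 × 4.13 × 10^-3 = 0.0206 mol
mass of FeSO4·(NH4)2SO4·6H2O = 0.0206 × 392.14 g/mol = 8.10 g
% FeSO4·(NH4)2SO4·6H2O = 8.10 / 11.6 × 100 = 69.8 %

69.8 %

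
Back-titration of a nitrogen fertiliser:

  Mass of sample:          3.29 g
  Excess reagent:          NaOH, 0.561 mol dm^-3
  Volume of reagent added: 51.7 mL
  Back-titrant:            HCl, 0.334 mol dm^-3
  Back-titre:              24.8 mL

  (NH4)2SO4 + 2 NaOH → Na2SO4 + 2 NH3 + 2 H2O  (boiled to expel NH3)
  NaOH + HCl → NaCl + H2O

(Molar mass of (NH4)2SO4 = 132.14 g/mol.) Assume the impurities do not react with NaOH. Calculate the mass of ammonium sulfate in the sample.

n(NaOH) added = 0.0517 × 0.561 = 0.0290 mol
n(HCl) used in back-titration = 0.0248 × 0.334 = 8.28 × 10^-3 mol
n(NaOH) left over = 8.28 × 10^-3 mol (1:1 ratio)
n(NaOH) consumed by analyte = 0.0290 − 8.28 × 10^-3 = 0.0207 mol
From the 1:2 ratio, n((NH4)2SO4) = 1/2 × 0.0207 = 0.0104 mol
mass of (NH4)2SO4 = 0.0104 × 132.14 = 1.37 g

1.37 g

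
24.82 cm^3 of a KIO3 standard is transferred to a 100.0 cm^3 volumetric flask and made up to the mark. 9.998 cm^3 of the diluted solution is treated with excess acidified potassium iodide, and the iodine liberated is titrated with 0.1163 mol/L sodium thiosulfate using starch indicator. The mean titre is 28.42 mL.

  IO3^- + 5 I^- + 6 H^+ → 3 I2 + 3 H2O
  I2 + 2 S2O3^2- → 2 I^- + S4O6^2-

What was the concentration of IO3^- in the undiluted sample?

n(S2O3^2-) = 0.02842 × 0.1163 = 3.305 × 10^-3 mol
n(I2) = n(S2O3^2-)/2 = 1.653 × 10^-3 mol
From the 1:3 ratio, n(IO3^-) in the aliquot = 1/3 × 1.653 × 10^-3 = 5.509 × 10^-4 mol
[IO3^-]_dilute = 5.509 × 10^-4 / 0.009998 = 0.05510 mol/L
[IO3^-]_original = 0.05510 × 100.0/24.82 = 0.2220 mol/L

0.2220 mol/L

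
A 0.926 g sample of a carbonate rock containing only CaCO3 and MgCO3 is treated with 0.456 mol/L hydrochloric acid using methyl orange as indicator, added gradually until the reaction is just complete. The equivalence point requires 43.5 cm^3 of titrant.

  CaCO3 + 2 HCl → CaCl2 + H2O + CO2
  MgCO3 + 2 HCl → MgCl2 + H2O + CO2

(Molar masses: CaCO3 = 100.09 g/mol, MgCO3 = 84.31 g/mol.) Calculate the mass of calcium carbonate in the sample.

0.570 g

n(HCl) = 0.0435 × 0.456 = 0.0198 mol
Let x = n(CaCO3), y = n(MgCO3).
Titrant: 2x + 2y = 0.0198;  mass: 100.09x + 84.31y = 0.926
Solving, x = 5.69 × 10^-3 mol, y = 4.23 × 10^-3 mol
mass of CaCO3 = 5.69 × 10^-3 × 100.09 = 0.570 g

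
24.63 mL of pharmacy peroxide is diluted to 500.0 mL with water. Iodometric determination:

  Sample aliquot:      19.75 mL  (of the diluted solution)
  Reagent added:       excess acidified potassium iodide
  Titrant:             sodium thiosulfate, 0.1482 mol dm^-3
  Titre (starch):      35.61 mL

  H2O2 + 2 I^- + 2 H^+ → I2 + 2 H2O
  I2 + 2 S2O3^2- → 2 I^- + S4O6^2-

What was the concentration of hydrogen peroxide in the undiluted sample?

n(S2O3^2-) = 0.03561 × 0.1482 = 5.277 × 10^-3 mol
n(I2) = n(S2O3^2-)/2 = 2.639 × 10^-3 mol
n(H2O2) in the aliquot = 2.639 × 10^-3 mol (1:1 ratio)
[H2O2]_dilute = 2.639 × 10^-3 / 0.01975 = 0.1336 mol/L
[H2O2]_original = 0.1336 × 500.0/24.63 = 2.712 mol/L

2.712 mol/L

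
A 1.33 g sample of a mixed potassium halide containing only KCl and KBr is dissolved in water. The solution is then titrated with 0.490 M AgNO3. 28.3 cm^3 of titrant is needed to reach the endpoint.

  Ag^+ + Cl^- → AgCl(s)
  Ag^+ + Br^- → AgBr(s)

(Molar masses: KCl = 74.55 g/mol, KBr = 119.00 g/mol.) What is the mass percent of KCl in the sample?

n(AgNO3) = 0.0283 × 0.490 = 0.0139 mol
Let x = n(KCl), y = n(KBr).
Titrant: 1x + 1y = 0.0139;  mass: 74.55x + 119.00y = 1.33
Solving, x = 7.20 × 10^-3 mol, y = 6.66 × 10^-3 mol
mass of KCl = 7.20 × 10^-3 × 74.55 = 0.537 g
% KCl = 0.537 / 1.33 × 100 = 40.4 %

40.4 %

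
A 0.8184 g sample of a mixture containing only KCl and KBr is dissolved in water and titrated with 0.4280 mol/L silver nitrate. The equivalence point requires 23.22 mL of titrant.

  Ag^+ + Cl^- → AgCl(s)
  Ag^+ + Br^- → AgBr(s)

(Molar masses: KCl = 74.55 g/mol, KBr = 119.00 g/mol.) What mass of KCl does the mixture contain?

n(AgNO3) = 0.02322 × 0.4280 = 9.938 × 10^-3 mol
Let x = n(KCl), y = n(KBr).
Titrant: 1x + 1y = 9.938 × 10^-3;  mass: 74.55x + 119.00y = 0.8184
Solving, x = 8.194 × 10^-3 mol, y = 1.744 × 10^-3 mol
mass of KCl = 8.194 × 10^-3 × 74.55 = 0.6109 g

0.6109 g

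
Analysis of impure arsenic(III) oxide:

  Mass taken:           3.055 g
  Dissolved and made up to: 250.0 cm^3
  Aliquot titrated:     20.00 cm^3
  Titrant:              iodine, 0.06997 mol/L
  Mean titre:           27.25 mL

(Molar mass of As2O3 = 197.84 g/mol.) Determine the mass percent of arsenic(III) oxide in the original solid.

77.17 %

As2O3 + 2 I2 + 2 H2O → As2O5 + 4 HI
n(I2) per titration = 0.02725 × 0.06997 = 1.907 × 10^-3 mol
From the 1:2 ratio, n(As2O3) in each aliquot = 1/2 × 1.907 × 10^-3 = 9.533 × 10^-4 mol
n(As2O3) in the whole flask = 9.533 × 10^-4 × 250.0/20.00 = 0.01192 mol
mass of As2O3 = 0.01192 × 197.84 = 2.358 g
% As2O3 = 2.358 / 3.055 × 100 = 77.17 %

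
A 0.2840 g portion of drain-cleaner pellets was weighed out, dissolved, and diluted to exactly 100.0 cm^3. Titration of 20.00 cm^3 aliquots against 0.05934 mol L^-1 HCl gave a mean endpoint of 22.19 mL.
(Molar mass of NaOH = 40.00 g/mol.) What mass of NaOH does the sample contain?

NaOH + HCl → NaCl + H2O
n(HCl) per titration = 0.02219 × 0.05934 = 1.317 × 10^-3 mol
n(NaOH) in each aliquot = 1.317 × 10^-3 mol (1:1 ratio)
n(NaOH) in the whole flask = 1.317 × 10^-3 × 100.0/20.00 = 6.584 × 10^-3 mol
mass of NaOH = 6.584 × 10^-3 × 40.00 = 0.2634 g

0.2634 g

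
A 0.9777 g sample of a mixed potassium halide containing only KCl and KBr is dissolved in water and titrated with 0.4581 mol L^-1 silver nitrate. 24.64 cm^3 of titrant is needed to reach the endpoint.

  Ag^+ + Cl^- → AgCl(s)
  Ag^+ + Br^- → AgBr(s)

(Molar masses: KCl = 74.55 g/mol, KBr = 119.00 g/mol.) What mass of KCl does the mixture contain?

0.6130 g

n(AgNO3) = 0.02464 × 0.4581 = 0.01129 mol
Let x = n(KCl), y = n(KBr).
Titrant: 1x + 1y = 0.01129;  mass: 74.55x + 119.00y = 0.9777
Solving, x = 8.223 × 10^-3 mol, y = 3.064 × 10^-3 mol
mass of KCl = 8.223 × 10^-3 × 74.55 = 0.6130 g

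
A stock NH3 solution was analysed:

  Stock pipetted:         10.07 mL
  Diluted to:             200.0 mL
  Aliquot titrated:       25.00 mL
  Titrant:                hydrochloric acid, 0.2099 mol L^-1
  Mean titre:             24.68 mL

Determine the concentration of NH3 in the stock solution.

NH3 + HCl → NH4Cl
n(HCl) = 0.02468 × 0.2099 = 5.180 × 10^-3 mol
n(NH3) in the aliquot = 5.180 × 10^-3 mol (1:1 ratio)
[NH3]_dilute = 5.180 × 10^-3 / 0.02500 = 0.2072 mol/L
Dilution factor = 200.0 / 10.07 = 19.86
[NH3]_stock = 0.2072 × 19.86 = 4.115 mol/L

4.115 mol/L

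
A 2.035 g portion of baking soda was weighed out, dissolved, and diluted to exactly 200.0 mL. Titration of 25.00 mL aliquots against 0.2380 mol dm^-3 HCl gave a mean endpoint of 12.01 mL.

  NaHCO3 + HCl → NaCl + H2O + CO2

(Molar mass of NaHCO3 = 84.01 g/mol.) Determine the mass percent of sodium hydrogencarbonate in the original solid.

n(HCl) per titration = 0.01201 × 0.2380 = 2.858 × 10^-3 mol
n(NaHCO3) in each aliquot = 2.858 × 10^-3 mol (1:1 ratio)
n(NaHCO3) in the whole flask = 2.858 × 10^-3 × 200.0/25.00 = 0.02287 mol
mass of NaHCO3 = 0.02287 × 84.01 = 1.921 g
% NaHCO3 = 1.921 / 2.035 × 100 = 94.40 %

94.40 %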